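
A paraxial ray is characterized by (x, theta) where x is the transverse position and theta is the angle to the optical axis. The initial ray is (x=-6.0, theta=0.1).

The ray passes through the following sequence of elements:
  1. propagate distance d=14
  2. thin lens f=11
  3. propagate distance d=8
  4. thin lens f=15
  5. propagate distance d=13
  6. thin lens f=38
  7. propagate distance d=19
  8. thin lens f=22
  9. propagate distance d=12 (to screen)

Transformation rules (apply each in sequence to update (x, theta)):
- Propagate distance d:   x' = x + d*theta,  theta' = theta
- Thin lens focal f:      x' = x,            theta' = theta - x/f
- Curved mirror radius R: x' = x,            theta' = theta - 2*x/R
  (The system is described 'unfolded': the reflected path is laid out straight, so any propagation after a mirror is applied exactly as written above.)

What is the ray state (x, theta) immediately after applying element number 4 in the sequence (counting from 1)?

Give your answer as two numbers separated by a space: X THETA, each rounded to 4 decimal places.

Answer: -0.4545 0.5485

Derivation:
Initial: x=-6.0000 theta=0.1000
After 1 (propagate distance d=14): x=-4.6000 theta=0.1000
After 2 (thin lens f=11): x=-4.6000 theta=57/110 (≈0.5182)
After 3 (propagate distance d=8): x=-5/11 (≈-0.4545) theta=57/110 (≈0.5182)
After 4 (thin lens f=15): x=-5/11 (≈-0.4545) theta=181/330 (≈0.5485)
Rounded to 4 decimal places: x = -0.4545, theta = 0.5485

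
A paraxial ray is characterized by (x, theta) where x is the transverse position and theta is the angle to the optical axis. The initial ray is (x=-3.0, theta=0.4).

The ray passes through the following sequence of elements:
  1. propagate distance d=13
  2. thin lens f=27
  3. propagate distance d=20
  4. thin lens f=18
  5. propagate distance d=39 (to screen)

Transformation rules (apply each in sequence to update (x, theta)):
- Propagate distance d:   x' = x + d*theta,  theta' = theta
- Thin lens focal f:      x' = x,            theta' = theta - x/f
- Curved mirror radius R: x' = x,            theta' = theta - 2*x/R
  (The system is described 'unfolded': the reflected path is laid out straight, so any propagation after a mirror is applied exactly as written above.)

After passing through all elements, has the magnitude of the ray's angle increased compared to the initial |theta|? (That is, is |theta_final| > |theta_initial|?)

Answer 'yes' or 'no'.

Initial: x=-3.0000 theta=0.4000
After 1 (propagate distance d=13): x=2.2000 theta=0.4000
After 2 (thin lens f=27): x=2.2000 theta=43/135 (≈0.3185)
After 3 (propagate distance d=20): x=1157/135 (≈8.5704) theta=43/135 (≈0.3185)
After 4 (thin lens f=18): x=1157/135 (≈8.5704) theta=-383/2430 (≈-0.1576)
After 5 (propagate distance d=39 (to screen)): x=1963/810 (≈2.4235) theta=-383/2430 (≈-0.1576)
|theta_initial|=0.4000 |theta_final|=383/2430 (≈0.1576) -> not increased

Answer: no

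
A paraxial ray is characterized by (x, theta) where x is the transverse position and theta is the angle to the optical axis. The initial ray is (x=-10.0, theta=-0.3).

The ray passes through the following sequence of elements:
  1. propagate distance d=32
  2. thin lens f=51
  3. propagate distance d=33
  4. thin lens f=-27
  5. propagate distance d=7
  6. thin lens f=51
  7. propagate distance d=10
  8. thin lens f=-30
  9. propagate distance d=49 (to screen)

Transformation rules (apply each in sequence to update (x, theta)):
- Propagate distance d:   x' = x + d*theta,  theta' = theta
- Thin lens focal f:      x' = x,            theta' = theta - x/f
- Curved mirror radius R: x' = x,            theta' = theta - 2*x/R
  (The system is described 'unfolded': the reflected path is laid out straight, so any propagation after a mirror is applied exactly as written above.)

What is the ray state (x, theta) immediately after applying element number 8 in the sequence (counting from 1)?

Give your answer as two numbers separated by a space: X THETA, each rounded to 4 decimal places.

Initial: x=-10.0000 theta=-0.3000
After 1 (propagate distance d=32): x=-19.6000 theta=-0.3000
After 2 (thin lens f=51): x=-19.6000 theta=43/510 (≈0.0843)
After 3 (propagate distance d=33): x=-2859/170 (≈-16.8176) theta=43/510 (≈0.0843)
After 4 (thin lens f=-27): x=-2859/170 (≈-16.8176) theta=-412/765 (≈-0.5386)
After 5 (propagate distance d=7): x=-31499/1530 (≈-20.5876) theta=-412/765 (≈-0.5386)
After 6 (thin lens f=51): x=-31499/1530 (≈-20.5876) theta=-2105/15606 (≈-0.1349)
After 7 (propagate distance d=10): x=-1711699/78030 (≈-21.9364) theta=-2105/15606 (≈-0.1349)
After 8 (thin lens f=-30): x=-1711699/78030 (≈-21.9364) theta=-2027449/2340900 (≈-0.8661)
Rounded to 4 decimal places: x = -21.9364, theta = -0.8661

Answer: -21.9364 -0.8661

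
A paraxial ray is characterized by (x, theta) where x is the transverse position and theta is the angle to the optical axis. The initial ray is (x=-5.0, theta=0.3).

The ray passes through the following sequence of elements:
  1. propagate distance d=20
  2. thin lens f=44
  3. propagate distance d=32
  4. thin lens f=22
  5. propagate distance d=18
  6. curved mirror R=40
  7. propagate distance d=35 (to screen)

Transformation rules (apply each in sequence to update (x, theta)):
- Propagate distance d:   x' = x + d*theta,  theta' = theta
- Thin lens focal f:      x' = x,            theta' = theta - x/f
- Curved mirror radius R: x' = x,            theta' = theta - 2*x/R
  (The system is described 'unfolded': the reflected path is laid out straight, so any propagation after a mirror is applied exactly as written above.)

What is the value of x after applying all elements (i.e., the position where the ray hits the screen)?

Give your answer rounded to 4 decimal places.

Initial: x=-5.0000 theta=0.3000
After 1 (propagate distance d=20): x=1.0000 theta=0.3000
After 2 (thin lens f=44): x=1.0000 theta=61/220 (≈0.2773)
After 3 (propagate distance d=32): x=543/55 (≈9.8727) theta=61/220 (≈0.2773)
After 4 (thin lens f=22): x=543/55 (≈9.8727) theta=-83/484 (≈-0.1715)
After 5 (propagate distance d=18): x=8211/1210 (≈6.7860) theta=-83/484 (≈-0.1715)
After 6 (curved mirror R=40): x=8211/1210 (≈6.7860) theta=-12361/24200 (≈-0.5108)
After 7 (propagate distance d=35 (to screen)): x=-53683/4840 (≈-11.0915) theta=-12361/24200 (≈-0.5108)
Rounded to 4 decimal places: x = -11.0915

Answer: -11.0915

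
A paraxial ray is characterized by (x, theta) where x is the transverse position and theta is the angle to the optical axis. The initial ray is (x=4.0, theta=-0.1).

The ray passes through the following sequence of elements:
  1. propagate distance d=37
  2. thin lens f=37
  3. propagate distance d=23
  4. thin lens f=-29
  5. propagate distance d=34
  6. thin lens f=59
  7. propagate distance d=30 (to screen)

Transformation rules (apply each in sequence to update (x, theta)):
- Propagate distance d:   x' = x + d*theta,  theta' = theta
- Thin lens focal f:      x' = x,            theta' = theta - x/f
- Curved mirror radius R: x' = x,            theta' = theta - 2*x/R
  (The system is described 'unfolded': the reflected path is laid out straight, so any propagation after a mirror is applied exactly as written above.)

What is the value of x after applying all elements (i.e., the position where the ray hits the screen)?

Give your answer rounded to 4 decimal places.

Answer: -9.6465

Derivation:
Initial: x=4.0000 theta=-0.1000
After 1 (propagate distance d=37): x=0.3000 theta=-0.1000
After 2 (thin lens f=37): x=0.3000 theta=-4/37 (≈-0.1081)
After 3 (propagate distance d=23): x=-809/370 (≈-2.1865) theta=-4/37 (≈-0.1081)
After 4 (thin lens f=-29): x=-809/370 (≈-2.1865) theta=-1969/10730 (≈-0.1835)
After 5 (propagate distance d=34): x=-90407/10730 (≈-8.4256) theta=-1969/10730 (≈-0.1835)
After 6 (thin lens f=59): x=-90407/10730 (≈-8.4256) theta=-12882/316535 (≈-0.0407)
After 7 (propagate distance d=30 (to screen)): x=-6106933/633070 (≈-9.6465) theta=-12882/316535 (≈-0.0407)
Rounded to 4 decimal places: x = -9.6465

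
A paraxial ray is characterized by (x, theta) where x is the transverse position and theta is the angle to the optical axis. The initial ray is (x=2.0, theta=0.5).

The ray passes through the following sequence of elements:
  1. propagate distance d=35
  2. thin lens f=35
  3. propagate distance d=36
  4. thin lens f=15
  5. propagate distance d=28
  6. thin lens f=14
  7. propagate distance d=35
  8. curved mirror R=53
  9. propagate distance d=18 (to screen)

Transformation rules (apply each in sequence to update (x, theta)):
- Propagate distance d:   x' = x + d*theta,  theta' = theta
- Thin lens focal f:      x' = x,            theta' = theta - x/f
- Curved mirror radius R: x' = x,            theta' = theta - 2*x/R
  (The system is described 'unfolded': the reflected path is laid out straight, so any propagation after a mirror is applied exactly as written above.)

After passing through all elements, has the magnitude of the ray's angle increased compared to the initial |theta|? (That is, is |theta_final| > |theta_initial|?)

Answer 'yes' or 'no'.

Initial: x=2.0000 theta=0.5000
After 1 (propagate distance d=35): x=19.5000 theta=0.5000
After 2 (thin lens f=35): x=19.5000 theta=-2/35 (≈-0.0571)
After 3 (propagate distance d=36): x=1221/70 (≈17.4429) theta=-2/35 (≈-0.0571)
After 4 (thin lens f=15): x=1221/70 (≈17.4429) theta=-1.2200
After 5 (propagate distance d=28): x=-5851/350 (≈-16.7171) theta=-1.2200
After 6 (thin lens f=14): x=-5851/350 (≈-16.7171) theta=-127/4900 (≈-0.0259)
After 7 (propagate distance d=35): x=-12337/700 (≈-17.6243) theta=-127/4900 (≈-0.0259)
After 8 (curved mirror R=53): x=-12337/700 (≈-17.6243) theta=165987/259700 (≈0.6391)
After 9 (propagate distance d=18 (to screen)): x=-1589261/259700 (≈-6.1196) theta=165987/259700 (≈0.6391)
|theta_initial|=0.5000 |theta_final|=165987/259700 (≈0.6391) -> increased

Answer: yes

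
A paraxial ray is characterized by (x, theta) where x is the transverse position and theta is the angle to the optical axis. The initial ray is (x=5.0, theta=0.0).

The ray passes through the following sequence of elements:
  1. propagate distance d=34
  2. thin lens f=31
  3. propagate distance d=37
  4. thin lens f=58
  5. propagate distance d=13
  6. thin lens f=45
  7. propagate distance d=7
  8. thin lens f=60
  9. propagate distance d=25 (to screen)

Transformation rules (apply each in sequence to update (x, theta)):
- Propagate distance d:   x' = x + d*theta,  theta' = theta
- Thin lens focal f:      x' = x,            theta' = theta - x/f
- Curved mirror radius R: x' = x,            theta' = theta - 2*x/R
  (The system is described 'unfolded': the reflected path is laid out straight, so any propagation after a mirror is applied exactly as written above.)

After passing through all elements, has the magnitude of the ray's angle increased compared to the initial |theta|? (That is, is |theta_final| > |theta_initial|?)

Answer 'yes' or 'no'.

Answer: yes

Derivation:
Initial: x=5.0000 theta=0.0000
After 1 (propagate distance d=34): x=5.0000 theta=0.0000
After 2 (thin lens f=31): x=5.0000 theta=-5/31 (≈-0.1613)
After 3 (propagate distance d=37): x=-30/31 (≈-0.9677) theta=-5/31 (≈-0.1613)
After 4 (thin lens f=58): x=-30/31 (≈-0.9677) theta=-130/899 (≈-0.1446)
After 5 (propagate distance d=13): x=-2560/899 (≈-2.8476) theta=-130/899 (≈-0.1446)
After 6 (thin lens f=45): x=-2560/899 (≈-2.8476) theta=-658/8091 (≈-0.0813)
After 7 (propagate distance d=7): x=-27646/8091 (≈-3.4169) theta=-658/8091 (≈-0.0813)
After 8 (thin lens f=60): x=-27646/8091 (≈-3.4169) theta=-5917/242730 (≈-0.0244)
After 9 (propagate distance d=25 (to screen)): x=-195461/48546 (≈-4.0263) theta=-5917/242730 (≈-0.0244)
|theta_initial|=0.0000 |theta_final|=5917/242730 (≈0.0244) -> increased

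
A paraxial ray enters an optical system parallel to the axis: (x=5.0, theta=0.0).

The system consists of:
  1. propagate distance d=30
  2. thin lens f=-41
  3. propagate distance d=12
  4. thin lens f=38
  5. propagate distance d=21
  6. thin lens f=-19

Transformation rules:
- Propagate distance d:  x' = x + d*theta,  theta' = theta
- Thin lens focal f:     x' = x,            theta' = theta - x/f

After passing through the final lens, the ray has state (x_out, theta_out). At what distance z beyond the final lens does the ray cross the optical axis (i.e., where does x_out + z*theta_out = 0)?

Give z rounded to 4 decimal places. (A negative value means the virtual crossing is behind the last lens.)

Answer: -22.8296

Derivation:
Initial: x=5.0000 theta=0.0000
After 1 (propagate distance d=30): x=5.0000 theta=0.0000
After 2 (thin lens f=-41): x=5.0000 theta=5/41 (≈0.1220)
After 3 (propagate distance d=12): x=265/41 (≈6.4634) theta=5/41 (≈0.1220)
After 4 (thin lens f=38): x=265/41 (≈6.4634) theta=-75/1558 (≈-0.0481)
After 5 (propagate distance d=21): x=8495/1558 (≈5.4525) theta=-75/1558 (≈-0.0481)
After 6 (thin lens f=-19): x=8495/1558 (≈5.4525) theta=3535/14801 (≈0.2388)
z_focus = -x_out/theta_out = -(8495/1558)/(3535/14801) = -32281/1414 ≈ -22.8296
Rounded to 4 decimal places: z = -22.8296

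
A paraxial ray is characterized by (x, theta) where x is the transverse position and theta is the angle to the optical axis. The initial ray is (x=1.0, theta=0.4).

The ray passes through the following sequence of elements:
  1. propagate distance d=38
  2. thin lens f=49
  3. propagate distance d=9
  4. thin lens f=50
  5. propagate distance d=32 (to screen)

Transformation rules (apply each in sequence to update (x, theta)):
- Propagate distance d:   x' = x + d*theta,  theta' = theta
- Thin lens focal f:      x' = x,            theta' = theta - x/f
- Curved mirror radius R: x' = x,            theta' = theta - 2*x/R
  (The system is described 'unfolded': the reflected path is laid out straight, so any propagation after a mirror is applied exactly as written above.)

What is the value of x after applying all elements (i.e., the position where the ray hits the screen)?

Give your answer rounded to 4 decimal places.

Answer: 8.2772

Derivation:
Initial: x=1.0000 theta=0.4000
After 1 (propagate distance d=38): x=16.2000 theta=0.4000
After 2 (thin lens f=49): x=16.2000 theta=17/245 (≈0.0694)
After 3 (propagate distance d=9): x=4122/245 (≈16.8245) theta=17/245 (≈0.0694)
After 4 (thin lens f=50): x=4122/245 (≈16.8245) theta=-1636/6125 (≈-0.2671)
After 5 (propagate distance d=32 (to screen)): x=50698/6125 (≈8.2772) theta=-1636/6125 (≈-0.2671)
Rounded to 4 decimal places: x = 8.2772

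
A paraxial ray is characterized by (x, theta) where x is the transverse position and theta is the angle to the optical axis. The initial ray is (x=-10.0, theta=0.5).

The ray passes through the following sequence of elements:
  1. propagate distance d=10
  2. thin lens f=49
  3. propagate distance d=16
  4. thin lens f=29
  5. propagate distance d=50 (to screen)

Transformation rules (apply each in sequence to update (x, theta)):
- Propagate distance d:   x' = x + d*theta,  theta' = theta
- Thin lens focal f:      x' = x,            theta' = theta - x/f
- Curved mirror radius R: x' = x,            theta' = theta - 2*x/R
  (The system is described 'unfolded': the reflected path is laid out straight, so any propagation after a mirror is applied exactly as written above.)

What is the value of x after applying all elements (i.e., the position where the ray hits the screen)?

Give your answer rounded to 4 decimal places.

Initial: x=-10.0000 theta=0.5000
After 1 (propagate distance d=10): x=-5.0000 theta=0.5000
After 2 (thin lens f=49): x=-5.0000 theta=59/98 (≈0.6020)
After 3 (propagate distance d=16): x=227/49 (≈4.6327) theta=59/98 (≈0.6020)
After 4 (thin lens f=29): x=227/49 (≈4.6327) theta=1257/2842 (≈0.4423)
After 5 (propagate distance d=50 (to screen)): x=38008/1421 (≈26.7474) theta=1257/2842 (≈0.4423)
Rounded to 4 decimal places: x = 26.7474

Answer: 26.7474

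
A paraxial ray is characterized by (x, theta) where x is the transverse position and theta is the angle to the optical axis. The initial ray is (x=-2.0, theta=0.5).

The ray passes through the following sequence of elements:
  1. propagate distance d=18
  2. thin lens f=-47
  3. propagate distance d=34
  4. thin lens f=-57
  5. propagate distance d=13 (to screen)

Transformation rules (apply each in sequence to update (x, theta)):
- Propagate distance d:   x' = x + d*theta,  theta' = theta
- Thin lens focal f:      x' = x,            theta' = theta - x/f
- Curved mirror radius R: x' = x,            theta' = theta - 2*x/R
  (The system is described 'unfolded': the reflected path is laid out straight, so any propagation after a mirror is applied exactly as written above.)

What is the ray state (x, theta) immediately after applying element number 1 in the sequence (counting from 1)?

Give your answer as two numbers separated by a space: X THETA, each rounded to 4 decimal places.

Initial: x=-2.0000 theta=0.5000
After 1 (propagate distance d=18): x=7.0000 theta=0.5000
Rounded to 4 decimal places: x = 7.0000, theta = 0.5000

Answer: 7.0000 0.5000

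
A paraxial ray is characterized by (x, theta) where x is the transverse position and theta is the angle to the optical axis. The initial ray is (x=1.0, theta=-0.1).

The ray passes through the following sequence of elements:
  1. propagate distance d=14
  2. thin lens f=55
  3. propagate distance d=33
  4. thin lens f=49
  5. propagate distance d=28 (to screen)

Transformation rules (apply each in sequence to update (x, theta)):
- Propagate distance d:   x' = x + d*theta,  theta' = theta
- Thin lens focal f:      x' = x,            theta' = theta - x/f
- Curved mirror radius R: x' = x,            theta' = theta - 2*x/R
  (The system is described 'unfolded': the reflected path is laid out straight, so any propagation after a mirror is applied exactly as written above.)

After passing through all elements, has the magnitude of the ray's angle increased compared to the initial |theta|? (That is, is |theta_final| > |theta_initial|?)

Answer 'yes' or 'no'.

Answer: no

Derivation:
Initial: x=1.0000 theta=-0.1000
After 1 (propagate distance d=14): x=-0.4000 theta=-0.1000
After 2 (thin lens f=55): x=-0.4000 theta=-51/550 (≈-0.0927)
After 3 (propagate distance d=33): x=-3.4600 theta=-51/550 (≈-0.0927)
After 4 (thin lens f=49): x=-3.4600 theta=-298/13475 (≈-0.0221)
After 5 (propagate distance d=28 (to screen)): x=-3141/770 (≈-4.0792) theta=-298/13475 (≈-0.0221)
|theta_initial|=0.1000 |theta_final|=298/13475 (≈0.0221) -> not increased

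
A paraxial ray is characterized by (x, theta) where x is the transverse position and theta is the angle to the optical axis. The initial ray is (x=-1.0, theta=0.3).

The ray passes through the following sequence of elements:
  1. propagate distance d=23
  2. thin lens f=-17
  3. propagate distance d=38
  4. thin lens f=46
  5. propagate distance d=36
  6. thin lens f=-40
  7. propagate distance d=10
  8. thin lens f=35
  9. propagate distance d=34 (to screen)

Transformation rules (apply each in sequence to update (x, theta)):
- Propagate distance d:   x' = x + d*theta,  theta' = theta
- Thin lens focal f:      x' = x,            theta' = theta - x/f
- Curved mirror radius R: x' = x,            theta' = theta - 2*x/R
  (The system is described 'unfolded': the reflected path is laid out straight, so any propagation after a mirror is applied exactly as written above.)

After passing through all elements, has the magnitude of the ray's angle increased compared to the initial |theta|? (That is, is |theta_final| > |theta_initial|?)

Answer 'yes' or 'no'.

Answer: yes

Derivation:
Initial: x=-1.0000 theta=0.3000
After 1 (propagate distance d=23): x=5.9000 theta=0.3000
After 2 (thin lens f=-17): x=5.9000 theta=11/17 (≈0.6471)
After 3 (propagate distance d=38): x=5183/170 (≈30.4882) theta=11/17 (≈0.6471)
After 4 (thin lens f=46): x=5183/170 (≈30.4882) theta=-123/7820 (≈-0.0157)
After 5 (propagate distance d=36): x=23399/782 (≈29.9220) theta=-123/7820 (≈-0.0157)
After 6 (thin lens f=-40): x=23399/782 (≈29.9220) theta=22907/31280 (≈0.7323)
After 7 (propagate distance d=10): x=116503/3128 (≈37.2452) theta=22907/31280 (≈0.7323)
After 8 (thin lens f=35): x=116503/3128 (≈37.2452) theta=-3159/9520 (≈-0.3318)
After 9 (propagate distance d=34 (to screen)): x=710609/27370 (≈25.9631) theta=-3159/9520 (≈-0.3318)
|theta_initial|=0.3000 |theta_final|=3159/9520 (≈0.3318) -> increased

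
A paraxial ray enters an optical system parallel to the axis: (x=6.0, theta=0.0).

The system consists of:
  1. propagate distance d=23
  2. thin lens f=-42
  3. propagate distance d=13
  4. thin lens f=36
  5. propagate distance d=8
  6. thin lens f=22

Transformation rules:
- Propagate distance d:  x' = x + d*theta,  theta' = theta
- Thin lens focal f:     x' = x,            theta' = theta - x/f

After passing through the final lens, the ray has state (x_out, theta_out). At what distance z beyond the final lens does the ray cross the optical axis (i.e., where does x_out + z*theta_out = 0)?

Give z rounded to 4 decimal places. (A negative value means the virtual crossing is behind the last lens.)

Initial: x=6.0000 theta=0.0000
After 1 (propagate distance d=23): x=6.0000 theta=0.0000
After 2 (thin lens f=-42): x=6.0000 theta=1/7 (≈0.1429)
After 3 (propagate distance d=13): x=55/7 (≈7.8571) theta=1/7 (≈0.1429)
After 4 (thin lens f=36): x=55/7 (≈7.8571) theta=-19/252 (≈-0.0754)
After 5 (propagate distance d=8): x=457/63 (≈7.2540) theta=-19/252 (≈-0.0754)
After 6 (thin lens f=22): x=457/63 (≈7.2540) theta=-1123/2772 (≈-0.4051)
z_focus = -x_out/theta_out = -(457/63)/(-1123/2772) = 20108/1123 ≈ 17.9056
Rounded to 4 decimal places: z = 17.9056

Answer: 17.9056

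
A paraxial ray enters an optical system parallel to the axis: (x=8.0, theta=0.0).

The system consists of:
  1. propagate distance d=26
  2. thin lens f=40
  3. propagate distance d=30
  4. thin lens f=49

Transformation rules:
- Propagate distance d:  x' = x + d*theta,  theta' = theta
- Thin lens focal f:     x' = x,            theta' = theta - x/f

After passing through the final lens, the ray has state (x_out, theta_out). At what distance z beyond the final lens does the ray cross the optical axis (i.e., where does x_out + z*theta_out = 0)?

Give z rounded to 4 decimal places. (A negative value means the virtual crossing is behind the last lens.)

Initial: x=8.0000 theta=0.0000
After 1 (propagate distance d=26): x=8.0000 theta=0.0000
After 2 (thin lens f=40): x=8.0000 theta=-0.2000
After 3 (propagate distance d=30): x=2.0000 theta=-0.2000
After 4 (thin lens f=49): x=2.0000 theta=-59/245 (≈-0.2408)
z_focus = -x_out/theta_out = -(2.0000)/(-59/245) = 490/59 ≈ 8.3051
Rounded to 4 decimal places: z = 8.3051

Answer: 8.3051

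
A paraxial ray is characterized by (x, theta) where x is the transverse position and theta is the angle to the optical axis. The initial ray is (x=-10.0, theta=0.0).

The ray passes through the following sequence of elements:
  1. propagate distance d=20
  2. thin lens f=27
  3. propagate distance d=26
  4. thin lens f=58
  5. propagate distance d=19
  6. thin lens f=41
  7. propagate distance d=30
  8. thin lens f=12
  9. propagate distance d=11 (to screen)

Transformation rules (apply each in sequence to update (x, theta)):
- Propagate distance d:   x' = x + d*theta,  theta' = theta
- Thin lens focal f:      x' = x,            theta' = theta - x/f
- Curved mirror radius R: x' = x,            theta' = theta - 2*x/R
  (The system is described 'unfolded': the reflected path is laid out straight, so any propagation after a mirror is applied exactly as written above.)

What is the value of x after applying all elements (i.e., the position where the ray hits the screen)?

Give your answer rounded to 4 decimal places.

Initial: x=-10.0000 theta=0.0000
After 1 (propagate distance d=20): x=-10.0000 theta=0.0000
After 2 (thin lens f=27): x=-10.0000 theta=10/27 (≈0.3704)
After 3 (propagate distance d=26): x=-10/27 (≈-0.3704) theta=10/27 (≈0.3704)
After 4 (thin lens f=58): x=-10/27 (≈-0.3704) theta=295/783 (≈0.3768)
After 5 (propagate distance d=19): x=5315/783 (≈6.7880) theta=295/783 (≈0.3768)
After 6 (thin lens f=41): x=5315/783 (≈6.7880) theta=2260/10701 (≈0.2112)
After 7 (propagate distance d=30): x=421315/32103 (≈13.1239) theta=2260/10701 (≈0.2112)
After 8 (thin lens f=12): x=421315/32103 (≈13.1239) theta=-339955/385236 (≈-0.8825)
After 9 (propagate distance d=11 (to screen)): x=1316275/385236 (≈3.4168) theta=-339955/385236 (≈-0.8825)
Rounded to 4 decimal places: x = 3.4168

Answer: 3.4168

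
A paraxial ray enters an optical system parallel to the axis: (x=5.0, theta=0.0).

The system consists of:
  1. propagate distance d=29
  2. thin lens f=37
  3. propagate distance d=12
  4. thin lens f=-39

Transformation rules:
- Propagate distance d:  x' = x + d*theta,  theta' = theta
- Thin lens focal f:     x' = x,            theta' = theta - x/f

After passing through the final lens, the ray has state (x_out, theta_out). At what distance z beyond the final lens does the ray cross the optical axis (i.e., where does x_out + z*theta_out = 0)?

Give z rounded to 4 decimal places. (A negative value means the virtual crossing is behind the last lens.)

Answer: 69.6429

Derivation:
Initial: x=5.0000 theta=0.0000
After 1 (propagate distance d=29): x=5.0000 theta=0.0000
After 2 (thin lens f=37): x=5.0000 theta=-5/37 (≈-0.1351)
After 3 (propagate distance d=12): x=125/37 (≈3.3784) theta=-5/37 (≈-0.1351)
After 4 (thin lens f=-39): x=125/37 (≈3.3784) theta=-70/1443 (≈-0.0485)
z_focus = -x_out/theta_out = -(125/37)/(-70/1443) = 975/14 ≈ 69.6429
Rounded to 4 decimal places: z = 69.6429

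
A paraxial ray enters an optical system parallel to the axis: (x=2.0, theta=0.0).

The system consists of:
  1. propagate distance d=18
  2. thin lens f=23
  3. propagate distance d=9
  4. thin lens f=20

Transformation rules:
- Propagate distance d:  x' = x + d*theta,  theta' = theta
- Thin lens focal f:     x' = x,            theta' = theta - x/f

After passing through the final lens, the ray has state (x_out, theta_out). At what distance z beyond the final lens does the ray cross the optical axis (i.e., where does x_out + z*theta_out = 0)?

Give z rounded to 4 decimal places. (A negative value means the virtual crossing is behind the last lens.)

Answer: 8.2353

Derivation:
Initial: x=2.0000 theta=0.0000
After 1 (propagate distance d=18): x=2.0000 theta=0.0000
After 2 (thin lens f=23): x=2.0000 theta=-2/23 (≈-0.0870)
After 3 (propagate distance d=9): x=28/23 (≈1.2174) theta=-2/23 (≈-0.0870)
After 4 (thin lens f=20): x=28/23 (≈1.2174) theta=-17/115 (≈-0.1478)
z_focus = -x_out/theta_out = -(28/23)/(-17/115) = 140/17 ≈ 8.2353
Rounded to 4 decimal places: z = 8.2353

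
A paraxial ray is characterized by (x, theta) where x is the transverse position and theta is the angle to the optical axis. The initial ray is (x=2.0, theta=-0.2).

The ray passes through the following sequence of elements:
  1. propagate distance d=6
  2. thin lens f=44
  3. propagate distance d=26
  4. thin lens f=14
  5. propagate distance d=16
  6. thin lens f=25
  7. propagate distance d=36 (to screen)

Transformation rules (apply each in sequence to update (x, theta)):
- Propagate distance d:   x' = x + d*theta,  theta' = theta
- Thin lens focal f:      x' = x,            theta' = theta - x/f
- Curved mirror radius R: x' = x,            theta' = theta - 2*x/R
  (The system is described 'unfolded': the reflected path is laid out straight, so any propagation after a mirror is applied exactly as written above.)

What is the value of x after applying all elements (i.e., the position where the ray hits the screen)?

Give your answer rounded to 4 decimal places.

Answer: 5.9050

Derivation:
Initial: x=2.0000 theta=-0.2000
After 1 (propagate distance d=6): x=0.8000 theta=-0.2000
After 2 (thin lens f=44): x=0.8000 theta=-12/55 (≈-0.2182)
After 3 (propagate distance d=26): x=-268/55 (≈-4.8727) theta=-12/55 (≈-0.2182)
After 4 (thin lens f=14): x=-268/55 (≈-4.8727) theta=10/77 (≈0.1299)
After 5 (propagate distance d=16): x=-1076/385 (≈-2.7948) theta=10/77 (≈0.1299)
After 6 (thin lens f=25): x=-1076/385 (≈-2.7948) theta=2326/9625 (≈0.2417)
After 7 (propagate distance d=36 (to screen)): x=56836/9625 (≈5.9050) theta=2326/9625 (≈0.2417)
Rounded to 4 decimal places: x = 5.9050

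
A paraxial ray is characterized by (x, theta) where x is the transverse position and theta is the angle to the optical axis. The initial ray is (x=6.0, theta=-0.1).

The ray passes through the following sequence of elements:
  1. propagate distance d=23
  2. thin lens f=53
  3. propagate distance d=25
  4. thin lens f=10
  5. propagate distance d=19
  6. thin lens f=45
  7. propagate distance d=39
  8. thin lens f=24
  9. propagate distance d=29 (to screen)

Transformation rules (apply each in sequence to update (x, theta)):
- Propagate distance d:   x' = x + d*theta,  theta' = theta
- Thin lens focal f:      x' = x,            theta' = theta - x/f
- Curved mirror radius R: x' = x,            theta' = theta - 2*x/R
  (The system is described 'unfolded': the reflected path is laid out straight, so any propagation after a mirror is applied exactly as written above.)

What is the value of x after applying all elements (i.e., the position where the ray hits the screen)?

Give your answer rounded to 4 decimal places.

Initial: x=6.0000 theta=-0.1000
After 1 (propagate distance d=23): x=3.7000 theta=-0.1000
After 2 (thin lens f=53): x=3.7000 theta=-9/53 (≈-0.1698)
After 3 (propagate distance d=25): x=-289/530 (≈-0.5453) theta=-9/53 (≈-0.1698)
After 4 (thin lens f=10): x=-289/530 (≈-0.5453) theta=-611/5300 (≈-0.1153)
After 5 (propagate distance d=19): x=-14499/5300 (≈-2.7357) theta=-611/5300 (≈-0.1153)
After 6 (thin lens f=45): x=-14499/5300 (≈-2.7357) theta=-361/6625 (≈-0.0545)
After 7 (propagate distance d=39): x=-128811/26500 (≈-4.8608) theta=-361/6625 (≈-0.0545)
After 8 (thin lens f=24): x=-128811/26500 (≈-4.8608) theta=6277/42400 (≈0.1480)
After 9 (propagate distance d=29 (to screen)): x=-120323/212000 (≈-0.5676) theta=6277/42400 (≈0.1480)
Rounded to 4 decimal places: x = -0.5676

Answer: -0.5676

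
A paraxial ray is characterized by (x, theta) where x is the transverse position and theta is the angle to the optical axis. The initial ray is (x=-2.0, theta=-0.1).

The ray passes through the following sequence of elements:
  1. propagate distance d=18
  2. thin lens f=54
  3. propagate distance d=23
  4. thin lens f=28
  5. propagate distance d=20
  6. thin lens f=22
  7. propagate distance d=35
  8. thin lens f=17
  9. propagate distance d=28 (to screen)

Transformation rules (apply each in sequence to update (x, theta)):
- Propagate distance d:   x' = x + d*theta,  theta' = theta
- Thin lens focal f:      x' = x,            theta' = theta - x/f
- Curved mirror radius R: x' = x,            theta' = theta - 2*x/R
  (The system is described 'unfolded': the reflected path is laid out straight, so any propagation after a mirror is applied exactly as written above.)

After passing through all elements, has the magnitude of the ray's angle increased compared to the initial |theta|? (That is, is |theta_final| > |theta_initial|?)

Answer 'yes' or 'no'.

Initial: x=-2.0000 theta=-0.1000
After 1 (propagate distance d=18): x=-3.8000 theta=-0.1000
After 2 (thin lens f=54): x=-3.8000 theta=-4/135 (≈-0.0296)
After 3 (propagate distance d=23): x=-121/27 (≈-4.4815) theta=-4/135 (≈-0.0296)
After 4 (thin lens f=28): x=-121/27 (≈-4.4815) theta=493/3780 (≈0.1304)
After 5 (propagate distance d=20): x=-118/63 (≈-1.8730) theta=493/3780 (≈0.1304)
After 6 (thin lens f=22): x=-118/63 (≈-1.8730) theta=8963/41580 (≈0.2156)
After 7 (propagate distance d=35): x=47165/8316 (≈5.6716) theta=8963/41580 (≈0.2156)
After 8 (thin lens f=17): x=47165/8316 (≈5.6716) theta=-1987/16830 (≈-0.1181)
After 9 (propagate distance d=28 (to screen)): x=1672313/706860 (≈2.3658) theta=-1987/16830 (≈-0.1181)
|theta_initial|=0.1000 |theta_final|=1987/16830 (≈0.1181) -> increased

Answer: yes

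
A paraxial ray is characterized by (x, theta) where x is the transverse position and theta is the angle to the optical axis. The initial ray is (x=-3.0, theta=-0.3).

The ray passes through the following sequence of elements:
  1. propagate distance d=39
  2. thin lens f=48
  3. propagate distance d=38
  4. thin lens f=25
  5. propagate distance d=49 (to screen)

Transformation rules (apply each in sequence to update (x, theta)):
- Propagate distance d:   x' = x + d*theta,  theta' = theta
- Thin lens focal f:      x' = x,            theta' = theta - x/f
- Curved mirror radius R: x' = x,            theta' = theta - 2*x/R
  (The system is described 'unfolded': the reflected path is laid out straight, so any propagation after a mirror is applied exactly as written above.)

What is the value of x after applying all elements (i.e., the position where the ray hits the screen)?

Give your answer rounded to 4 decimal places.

Answer: 14.1903

Derivation:
Initial: x=-3.0000 theta=-0.3000
After 1 (propagate distance d=39): x=-14.7000 theta=-0.3000
After 2 (thin lens f=48): x=-14.7000 theta=1/160 (≈0.0063)
After 3 (propagate distance d=38): x=-14.4625 theta=1/160 (≈0.0063)
After 4 (thin lens f=25): x=-14.4625 theta=2339/4000 (≈0.5848)
After 5 (propagate distance d=49 (to screen)): x=56761/4000 (≈14.1903) theta=2339/4000 (≈0.5848)
Rounded to 4 decimal places: x = 14.1903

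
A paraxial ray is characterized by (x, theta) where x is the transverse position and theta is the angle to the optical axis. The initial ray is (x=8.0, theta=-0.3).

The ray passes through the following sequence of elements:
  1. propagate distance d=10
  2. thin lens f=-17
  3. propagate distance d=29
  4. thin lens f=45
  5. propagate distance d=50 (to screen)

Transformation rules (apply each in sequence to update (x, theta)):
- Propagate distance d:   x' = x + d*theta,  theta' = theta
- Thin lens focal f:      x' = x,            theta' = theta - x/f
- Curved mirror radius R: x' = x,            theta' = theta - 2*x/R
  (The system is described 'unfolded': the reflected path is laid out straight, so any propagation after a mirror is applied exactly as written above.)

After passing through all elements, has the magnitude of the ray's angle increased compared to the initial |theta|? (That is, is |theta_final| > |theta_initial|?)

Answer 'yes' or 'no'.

Answer: no

Derivation:
Initial: x=8.0000 theta=-0.3000
After 1 (propagate distance d=10): x=5.0000 theta=-0.3000
After 2 (thin lens f=-17): x=5.0000 theta=-1/170 (≈-0.0059)
After 3 (propagate distance d=29): x=821/170 (≈4.8294) theta=-1/170 (≈-0.0059)
After 4 (thin lens f=45): x=821/170 (≈4.8294) theta=-433/3825 (≈-0.1132)
After 5 (propagate distance d=50 (to screen)): x=-1271/1530 (≈-0.8307) theta=-433/3825 (≈-0.1132)
|theta_initial|=0.3000 |theta_final|=433/3825 (≈0.1132) -> not increased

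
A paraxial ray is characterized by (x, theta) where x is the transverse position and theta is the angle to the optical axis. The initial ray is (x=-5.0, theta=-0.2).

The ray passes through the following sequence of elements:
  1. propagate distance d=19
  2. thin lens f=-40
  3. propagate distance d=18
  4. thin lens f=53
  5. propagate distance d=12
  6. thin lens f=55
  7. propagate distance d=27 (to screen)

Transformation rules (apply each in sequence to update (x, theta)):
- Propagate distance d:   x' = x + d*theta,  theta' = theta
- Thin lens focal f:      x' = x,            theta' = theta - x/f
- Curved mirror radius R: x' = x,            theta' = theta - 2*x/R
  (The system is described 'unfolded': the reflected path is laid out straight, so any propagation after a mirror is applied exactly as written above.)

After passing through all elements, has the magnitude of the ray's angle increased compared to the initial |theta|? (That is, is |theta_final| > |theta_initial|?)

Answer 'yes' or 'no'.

Answer: yes

Derivation:
Initial: x=-5.0000 theta=-0.2000
After 1 (propagate distance d=19): x=-8.8000 theta=-0.2000
After 2 (thin lens f=-40): x=-8.8000 theta=-0.4200
After 3 (propagate distance d=18): x=-16.3600 theta=-0.4200
After 4 (thin lens f=53): x=-16.3600 theta=-59/530 (≈-0.1113)
After 5 (propagate distance d=12): x=-23447/1325 (≈-17.6958) theta=-59/530 (≈-0.1113)
After 6 (thin lens f=55): x=-23447/1325 (≈-17.6958) theta=30669/145750 (≈0.2104)
After 7 (propagate distance d=27 (to screen)): x=-1751107/145750 (≈-12.0145) theta=30669/145750 (≈0.2104)
|theta_initial|=0.2000 |theta_final|=30669/145750 (≈0.2104) -> increased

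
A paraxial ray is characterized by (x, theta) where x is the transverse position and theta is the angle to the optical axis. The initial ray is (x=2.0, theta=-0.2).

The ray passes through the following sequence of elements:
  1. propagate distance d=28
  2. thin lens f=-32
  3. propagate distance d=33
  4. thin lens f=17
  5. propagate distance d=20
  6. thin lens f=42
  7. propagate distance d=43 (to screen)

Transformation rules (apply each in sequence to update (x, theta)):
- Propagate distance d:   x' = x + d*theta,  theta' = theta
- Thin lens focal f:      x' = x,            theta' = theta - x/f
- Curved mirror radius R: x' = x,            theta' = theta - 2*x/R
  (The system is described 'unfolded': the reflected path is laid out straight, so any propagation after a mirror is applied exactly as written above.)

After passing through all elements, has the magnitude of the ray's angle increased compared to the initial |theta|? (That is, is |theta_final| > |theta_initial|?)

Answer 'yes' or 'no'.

Initial: x=2.0000 theta=-0.2000
After 1 (propagate distance d=28): x=-3.6000 theta=-0.2000
After 2 (thin lens f=-32): x=-3.6000 theta=-0.3125
After 3 (propagate distance d=33): x=-13.9125 theta=-0.3125
After 4 (thin lens f=17): x=-13.9125 theta=43/85 (≈0.5059)
After 5 (propagate distance d=20): x=-5161/1360 (≈-3.7949) theta=43/85 (≈0.5059)
After 6 (thin lens f=42): x=-5161/1360 (≈-3.7949) theta=34057/57120 (≈0.5962)
After 7 (propagate distance d=43 (to screen)): x=1247689/57120 (≈21.8433) theta=34057/57120 (≈0.5962)
|theta_initial|=0.2000 |theta_final|=34057/57120 (≈0.5962) -> increased

Answer: yes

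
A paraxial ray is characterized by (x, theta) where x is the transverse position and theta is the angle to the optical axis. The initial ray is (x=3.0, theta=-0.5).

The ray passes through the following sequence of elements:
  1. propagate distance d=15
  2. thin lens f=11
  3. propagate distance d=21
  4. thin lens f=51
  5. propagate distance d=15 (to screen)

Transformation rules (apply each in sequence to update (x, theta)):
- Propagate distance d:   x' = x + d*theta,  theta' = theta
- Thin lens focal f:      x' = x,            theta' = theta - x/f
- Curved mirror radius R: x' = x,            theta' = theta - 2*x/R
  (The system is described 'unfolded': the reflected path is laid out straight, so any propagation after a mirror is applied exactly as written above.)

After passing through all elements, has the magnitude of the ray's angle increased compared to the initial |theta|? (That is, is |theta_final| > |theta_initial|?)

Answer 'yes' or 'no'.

Answer: no

Derivation:
Initial: x=3.0000 theta=-0.5000
After 1 (propagate distance d=15): x=-4.5000 theta=-0.5000
After 2 (thin lens f=11): x=-4.5000 theta=-1/11 (≈-0.0909)
After 3 (propagate distance d=21): x=-141/22 (≈-6.4091) theta=-1/11 (≈-0.0909)
After 4 (thin lens f=51): x=-141/22 (≈-6.4091) theta=13/374 (≈0.0348)
After 5 (propagate distance d=15 (to screen)): x=-1101/187 (≈-5.8877) theta=13/374 (≈0.0348)
|theta_initial|=0.5000 |theta_final|=13/374 (≈0.0348) -> not increased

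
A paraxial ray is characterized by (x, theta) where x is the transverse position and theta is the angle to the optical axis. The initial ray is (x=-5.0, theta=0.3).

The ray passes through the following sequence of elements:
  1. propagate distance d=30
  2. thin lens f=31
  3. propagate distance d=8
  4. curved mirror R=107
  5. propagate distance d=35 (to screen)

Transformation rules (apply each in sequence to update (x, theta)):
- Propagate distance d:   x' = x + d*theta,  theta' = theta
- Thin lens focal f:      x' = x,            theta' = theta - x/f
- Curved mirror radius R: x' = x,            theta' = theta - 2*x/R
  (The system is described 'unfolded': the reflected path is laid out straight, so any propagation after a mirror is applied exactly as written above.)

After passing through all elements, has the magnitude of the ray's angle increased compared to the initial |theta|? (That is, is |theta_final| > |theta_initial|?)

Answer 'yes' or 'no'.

Answer: no

Derivation:
Initial: x=-5.0000 theta=0.3000
After 1 (propagate distance d=30): x=4.0000 theta=0.3000
After 2 (thin lens f=31): x=4.0000 theta=53/310 (≈0.1710)
After 3 (propagate distance d=8): x=832/155 (≈5.3677) theta=53/310 (≈0.1710)
After 4 (curved mirror R=107): x=832/155 (≈5.3677) theta=2343/33170 (≈0.0706)
After 5 (propagate distance d=35 (to screen)): x=260053/33170 (≈7.8400) theta=2343/33170 (≈0.0706)
|theta_initial|=0.3000 |theta_final|=2343/33170 (≈0.0706) -> not increased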